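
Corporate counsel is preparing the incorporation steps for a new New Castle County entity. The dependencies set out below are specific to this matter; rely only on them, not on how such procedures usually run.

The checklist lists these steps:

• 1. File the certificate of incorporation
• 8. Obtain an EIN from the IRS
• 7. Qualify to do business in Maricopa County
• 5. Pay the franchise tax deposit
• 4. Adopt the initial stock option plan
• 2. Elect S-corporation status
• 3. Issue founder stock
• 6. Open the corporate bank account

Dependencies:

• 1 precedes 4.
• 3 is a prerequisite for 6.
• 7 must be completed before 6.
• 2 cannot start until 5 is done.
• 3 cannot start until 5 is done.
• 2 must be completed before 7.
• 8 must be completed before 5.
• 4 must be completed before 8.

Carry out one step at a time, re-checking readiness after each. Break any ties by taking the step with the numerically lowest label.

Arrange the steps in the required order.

1, 4, 8, 5, 2, 3, 7, 6

1 is the only step with nothing outstanding, so it goes first.
That leaves 4 as the only ready step → 4.
8 needed 4, now all done → 8.
5 needed 8, now all done → 5.
Ready: 2 and 3. 2 has the earlier label → 2.
7 now also ready, so the ready set is {3, 7}; 3 has the earlier label → 3.
That leaves 7 as the only ready step → 7.
6 is the only step now ready → 6.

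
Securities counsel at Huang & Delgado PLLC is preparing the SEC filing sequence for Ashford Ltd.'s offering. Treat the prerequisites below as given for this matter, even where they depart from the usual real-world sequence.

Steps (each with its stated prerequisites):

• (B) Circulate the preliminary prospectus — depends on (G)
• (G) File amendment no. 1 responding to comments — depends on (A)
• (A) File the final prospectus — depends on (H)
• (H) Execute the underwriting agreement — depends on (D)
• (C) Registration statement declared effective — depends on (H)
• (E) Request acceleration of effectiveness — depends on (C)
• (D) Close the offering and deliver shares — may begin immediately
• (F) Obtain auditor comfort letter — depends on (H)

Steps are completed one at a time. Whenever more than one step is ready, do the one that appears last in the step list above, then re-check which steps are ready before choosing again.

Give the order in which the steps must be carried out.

(D) → (H) → (F) → (C) → (E) → (A) → (G) → (B)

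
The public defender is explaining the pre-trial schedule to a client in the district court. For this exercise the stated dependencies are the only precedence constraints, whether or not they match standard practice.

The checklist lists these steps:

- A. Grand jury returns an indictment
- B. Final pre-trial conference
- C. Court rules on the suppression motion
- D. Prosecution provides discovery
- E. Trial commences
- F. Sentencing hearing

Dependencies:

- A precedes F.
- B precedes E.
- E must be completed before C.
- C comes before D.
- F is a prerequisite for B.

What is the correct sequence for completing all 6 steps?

A → F → B → E → C → D

Only A has no prerequisites, so it is first.
Next only F has its prerequisites met → F.
B needed F, now all done → B.
That leaves E as the only ready step → E.
Next only C has its prerequisites met → C.
D needed C, now all done → D.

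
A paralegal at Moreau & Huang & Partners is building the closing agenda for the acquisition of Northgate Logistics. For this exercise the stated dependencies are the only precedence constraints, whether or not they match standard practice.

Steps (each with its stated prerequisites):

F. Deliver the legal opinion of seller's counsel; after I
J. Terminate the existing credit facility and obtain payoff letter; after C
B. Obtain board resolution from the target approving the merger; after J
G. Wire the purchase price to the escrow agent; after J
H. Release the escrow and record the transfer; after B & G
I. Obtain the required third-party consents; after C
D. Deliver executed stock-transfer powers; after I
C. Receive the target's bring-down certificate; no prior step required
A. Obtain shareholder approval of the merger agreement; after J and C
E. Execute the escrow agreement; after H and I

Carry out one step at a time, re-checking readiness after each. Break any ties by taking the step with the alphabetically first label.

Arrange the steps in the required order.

C, I, D, F, J, A, B, G, H, E

C is the only step with nothing outstanding, so it goes first.
I and J are both available; I has the earlier label → I.
D, F and J are all available; D has the earlier label → D.
Ready: F and J. F has the earlier label → F.
J is the only step now ready → J.
Ready: A, B and G. A has the earlier label → A.
Ready: B and G. B has the earlier label → B.
G needed J, now all done → G.
Next only H has its prerequisites met → H.
That leaves E as the only ready step → E.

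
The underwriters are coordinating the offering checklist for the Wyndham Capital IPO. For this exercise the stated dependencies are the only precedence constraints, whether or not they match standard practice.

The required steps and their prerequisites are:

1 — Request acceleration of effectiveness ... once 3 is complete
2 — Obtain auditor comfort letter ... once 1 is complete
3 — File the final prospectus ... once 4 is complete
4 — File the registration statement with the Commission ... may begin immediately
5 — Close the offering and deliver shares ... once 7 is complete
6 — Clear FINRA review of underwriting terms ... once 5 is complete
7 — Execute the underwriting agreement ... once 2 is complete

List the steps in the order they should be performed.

4 is the only step with nothing outstanding, so it goes first.
3 needed 4, now all done → 3.
1 needed 3, now all done → 1.
Next only 2 has its prerequisites met → 2.
That leaves 7 as the only ready step → 7.
5 needed 7, now all done → 5.
6 needed 5, now all done → 6.

4 → 3 → 1 → 2 → 7 → 5 → 6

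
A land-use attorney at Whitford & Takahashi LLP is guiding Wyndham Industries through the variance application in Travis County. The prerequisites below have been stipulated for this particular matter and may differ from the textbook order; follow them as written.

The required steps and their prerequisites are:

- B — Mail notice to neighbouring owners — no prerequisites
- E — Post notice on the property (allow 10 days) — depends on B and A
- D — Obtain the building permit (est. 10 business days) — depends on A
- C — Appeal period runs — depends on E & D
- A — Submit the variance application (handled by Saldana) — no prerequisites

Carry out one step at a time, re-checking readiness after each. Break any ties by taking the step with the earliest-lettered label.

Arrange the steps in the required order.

A, B, D, E, C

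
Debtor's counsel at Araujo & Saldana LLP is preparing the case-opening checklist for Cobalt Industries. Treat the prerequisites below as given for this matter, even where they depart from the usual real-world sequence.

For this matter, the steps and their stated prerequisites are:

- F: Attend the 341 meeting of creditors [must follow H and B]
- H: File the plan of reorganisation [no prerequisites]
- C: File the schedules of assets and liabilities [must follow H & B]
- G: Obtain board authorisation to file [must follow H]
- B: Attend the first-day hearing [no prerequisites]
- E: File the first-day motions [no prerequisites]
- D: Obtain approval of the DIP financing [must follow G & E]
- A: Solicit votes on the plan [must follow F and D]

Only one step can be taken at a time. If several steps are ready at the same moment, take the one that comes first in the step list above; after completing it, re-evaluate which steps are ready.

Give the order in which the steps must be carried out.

H, B and E have no prerequisites; H is listed earlier, so H is first.
G now also ready, so the ready set is {G, B, E}; G is listed earlier → G.
Ready: B and E. B is listed earlier → B.
F and C now also ready, so the ready set is {F, C, E}; F is listed earlier → F.
C and E are both available; C is listed earlier → C.
Next only E has its prerequisites met → E.
D needed G and E, now all done → D.
A needed F and D, now all done → A.

H G B F C E D A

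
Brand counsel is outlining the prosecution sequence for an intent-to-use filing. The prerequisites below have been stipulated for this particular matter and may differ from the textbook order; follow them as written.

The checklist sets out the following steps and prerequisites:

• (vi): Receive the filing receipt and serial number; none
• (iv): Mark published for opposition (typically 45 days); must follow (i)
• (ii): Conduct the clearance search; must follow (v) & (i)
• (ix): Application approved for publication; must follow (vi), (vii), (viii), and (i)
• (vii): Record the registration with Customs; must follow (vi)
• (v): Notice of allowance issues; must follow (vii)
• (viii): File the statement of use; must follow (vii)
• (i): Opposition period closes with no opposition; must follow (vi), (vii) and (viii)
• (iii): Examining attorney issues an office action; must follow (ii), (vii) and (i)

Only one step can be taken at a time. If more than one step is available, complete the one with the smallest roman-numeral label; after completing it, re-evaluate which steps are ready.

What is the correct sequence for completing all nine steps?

(vi), (vii), (v), (viii), (i), (ii), (iii), (iv), (ix)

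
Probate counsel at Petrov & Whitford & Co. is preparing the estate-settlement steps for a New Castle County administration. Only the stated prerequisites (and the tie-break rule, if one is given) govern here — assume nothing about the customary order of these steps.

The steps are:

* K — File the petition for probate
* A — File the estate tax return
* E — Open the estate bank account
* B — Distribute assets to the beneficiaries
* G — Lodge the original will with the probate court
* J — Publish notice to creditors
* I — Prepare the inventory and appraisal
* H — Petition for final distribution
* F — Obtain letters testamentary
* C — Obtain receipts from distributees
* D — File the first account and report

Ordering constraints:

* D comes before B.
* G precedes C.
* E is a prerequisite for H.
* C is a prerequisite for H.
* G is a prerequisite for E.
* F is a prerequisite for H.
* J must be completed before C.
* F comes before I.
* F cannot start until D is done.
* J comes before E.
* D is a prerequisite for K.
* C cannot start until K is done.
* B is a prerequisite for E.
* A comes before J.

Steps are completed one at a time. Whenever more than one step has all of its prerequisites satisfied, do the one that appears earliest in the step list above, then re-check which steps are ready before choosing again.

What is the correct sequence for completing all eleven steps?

A, G and D have no prerequisites; A is listed earlier, so A is first.
G, J and D are all available; G is listed earlier → G.
Ready: J and D. J is listed earlier → J.
Next only D has its prerequisites met → D.
Ready: K, B and F. K is listed earlier → K.
C now also ready, so the ready set is {B, F, C}; B is listed earlier → B.
Ready: E, F and C. E is listed earlier → E.
F and C are both available; F is listed earlier → F.
I now also ready, so the ready set is {I, C}; I is listed earlier → I.
C is the only step now ready → C.
Next only H has its prerequisites met → H.

A G J D K B E F I C H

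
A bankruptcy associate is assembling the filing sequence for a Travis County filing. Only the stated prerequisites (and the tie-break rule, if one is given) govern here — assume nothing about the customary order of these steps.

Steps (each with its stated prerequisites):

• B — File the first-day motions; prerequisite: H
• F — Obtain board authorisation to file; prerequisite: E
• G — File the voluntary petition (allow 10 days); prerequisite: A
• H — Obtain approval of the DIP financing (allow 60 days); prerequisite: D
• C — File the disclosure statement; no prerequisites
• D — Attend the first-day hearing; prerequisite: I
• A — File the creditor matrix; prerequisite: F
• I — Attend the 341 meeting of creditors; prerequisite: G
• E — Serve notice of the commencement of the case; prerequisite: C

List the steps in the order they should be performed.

C is the only step with nothing outstanding, so it goes first.
That leaves E as the only ready step → E.
Next only F has its prerequisites met → F.
A is the only step now ready → A.
Next only G has its prerequisites met → G.
I is the only step now ready → I.
D needed I, now all done → D.
H needed D, now all done → H.
B needed H, now all done → B.

C E F A G I D H B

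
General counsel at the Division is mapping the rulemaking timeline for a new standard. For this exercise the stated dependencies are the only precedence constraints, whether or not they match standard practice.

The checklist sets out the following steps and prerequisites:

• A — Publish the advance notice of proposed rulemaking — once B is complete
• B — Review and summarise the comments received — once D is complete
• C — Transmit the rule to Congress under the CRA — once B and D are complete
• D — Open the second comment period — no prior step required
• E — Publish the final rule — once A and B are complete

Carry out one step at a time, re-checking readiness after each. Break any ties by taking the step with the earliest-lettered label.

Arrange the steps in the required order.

D, B, A, C, E

D is the only step with nothing outstanding, so it goes first.
B is the only step now ready → B.
Now A and C have their prerequisites met. A has the earlier label, so A next.
Ready: C and E. C has the earlier label → C.
E needed A and B, now all done → E.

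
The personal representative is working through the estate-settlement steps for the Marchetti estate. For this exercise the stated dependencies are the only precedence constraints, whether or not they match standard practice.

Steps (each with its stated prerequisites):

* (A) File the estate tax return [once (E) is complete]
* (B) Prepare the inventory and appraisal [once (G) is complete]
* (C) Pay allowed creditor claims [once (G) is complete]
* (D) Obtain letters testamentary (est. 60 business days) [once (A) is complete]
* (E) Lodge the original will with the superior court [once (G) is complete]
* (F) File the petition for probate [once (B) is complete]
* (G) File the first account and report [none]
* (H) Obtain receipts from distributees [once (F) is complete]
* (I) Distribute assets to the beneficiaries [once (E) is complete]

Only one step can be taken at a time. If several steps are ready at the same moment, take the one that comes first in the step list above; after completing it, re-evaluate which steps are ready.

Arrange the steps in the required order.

Only (G) has no prerequisites, so it is first.
Ready: (B), (C) and (E). (B) is listed earlier → (B).
(C), (E) and (F) are all available; (C) is listed earlier → (C).
Ready: (E) and (F). (E) is listed earlier → (E).
Now (A), (F) and (I) have their prerequisites met. (A) is listed earlier, so (A) next.
(D) now also ready, so the ready set is {(D), (F), (I)}; (D) is listed earlier → (D).
Ready: (F) and (I). (F) is listed earlier → (F).
(H) now also ready, so the ready set is {(H), (I)}; (H) is listed earlier → (H).
(I) needed (E), now all done → (I).

(G) → (B) → (C) → (E) → (A) → (D) → (F) → (H) → (I)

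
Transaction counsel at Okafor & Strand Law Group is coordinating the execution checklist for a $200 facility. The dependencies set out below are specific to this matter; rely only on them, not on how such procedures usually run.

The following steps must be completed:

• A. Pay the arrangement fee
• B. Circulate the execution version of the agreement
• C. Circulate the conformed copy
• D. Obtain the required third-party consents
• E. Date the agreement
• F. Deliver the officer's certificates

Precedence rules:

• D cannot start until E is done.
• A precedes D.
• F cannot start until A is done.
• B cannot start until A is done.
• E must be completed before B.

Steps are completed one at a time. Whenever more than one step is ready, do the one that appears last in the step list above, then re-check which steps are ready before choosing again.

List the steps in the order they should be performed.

E, C, A, F, D, B

E, C and A have no prerequisites; E is listed later, so E is first.
Ready: C and A. C is listed later → C.
Next only A has its prerequisites met → A.
Now F, D and B have their prerequisites met. F is listed later, so F next.
Ready: D and B. D is listed later → D.
Next only B has its prerequisites met → B.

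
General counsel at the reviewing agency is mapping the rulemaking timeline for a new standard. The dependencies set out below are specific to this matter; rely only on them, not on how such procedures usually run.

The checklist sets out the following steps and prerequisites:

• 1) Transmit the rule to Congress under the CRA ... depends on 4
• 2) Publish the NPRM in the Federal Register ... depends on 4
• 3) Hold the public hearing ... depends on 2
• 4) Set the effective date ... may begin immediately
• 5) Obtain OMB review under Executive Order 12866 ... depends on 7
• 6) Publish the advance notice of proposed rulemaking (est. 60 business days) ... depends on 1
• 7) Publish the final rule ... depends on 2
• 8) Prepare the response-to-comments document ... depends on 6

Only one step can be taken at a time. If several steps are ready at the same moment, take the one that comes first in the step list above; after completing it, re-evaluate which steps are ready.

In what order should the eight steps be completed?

4, 1, 2, 3, 6, 7, 5, 8

Only 4 has no prerequisites, so it is first.
Ready: 1 and 2. 1 is listed earlier → 1.
6 now also ready, so the ready set is {2, 6}; 2 is listed earlier → 2.
3, 6 and 7 are all available; 3 is listed earlier → 3.
6 and 7 are both available; 6 is listed earlier → 6.
8 now also ready, so the ready set is {7, 8}; 7 is listed earlier → 7.
Now 5 and 8 have their prerequisites met. 5 is listed earlier, so 5 next.
That leaves 8 as the only ready step → 8.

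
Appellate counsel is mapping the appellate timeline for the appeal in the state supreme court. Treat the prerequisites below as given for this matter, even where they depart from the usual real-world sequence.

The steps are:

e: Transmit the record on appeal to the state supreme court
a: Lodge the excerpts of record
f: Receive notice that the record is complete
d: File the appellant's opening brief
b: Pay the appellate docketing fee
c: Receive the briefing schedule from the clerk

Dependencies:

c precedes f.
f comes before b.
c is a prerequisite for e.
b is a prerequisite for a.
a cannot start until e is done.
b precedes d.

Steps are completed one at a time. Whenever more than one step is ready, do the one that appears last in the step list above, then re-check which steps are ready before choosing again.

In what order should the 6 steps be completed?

c, f, b, d, e, a

Only c has no prerequisites, so it is first.
Ready: f and e. f is listed later → f.
b and e are both available; b is listed later → b.
Ready: d and e. d is listed later → d.
Next only e has its prerequisites met → e.
Next only a has its prerequisites met → a.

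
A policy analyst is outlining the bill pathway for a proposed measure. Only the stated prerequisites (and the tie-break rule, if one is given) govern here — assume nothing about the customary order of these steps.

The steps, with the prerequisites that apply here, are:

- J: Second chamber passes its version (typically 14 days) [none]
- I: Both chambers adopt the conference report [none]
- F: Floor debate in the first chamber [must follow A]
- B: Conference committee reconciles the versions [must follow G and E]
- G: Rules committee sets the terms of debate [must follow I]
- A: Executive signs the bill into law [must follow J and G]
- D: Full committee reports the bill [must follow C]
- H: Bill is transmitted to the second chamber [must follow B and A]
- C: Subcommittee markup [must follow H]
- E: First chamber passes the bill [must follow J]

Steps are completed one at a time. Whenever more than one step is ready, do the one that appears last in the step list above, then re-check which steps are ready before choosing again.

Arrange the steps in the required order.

I G J E A B H C D F

I and J have no prerequisites; I is listed later, so I is first.
G and J are both available; G is listed later → G.
That leaves J as the only ready step → J.
Now E and A have their prerequisites met. E is listed later, so E next.
Now A and B have their prerequisites met. A is listed later, so A next.
Ready: B and F. B is listed later → B.
Ready: H and F. H is listed later → H.
C now also ready, so the ready set is {C, F}; C is listed later → C.
D and F are both available; D is listed later → D.
F is the only step now ready → F.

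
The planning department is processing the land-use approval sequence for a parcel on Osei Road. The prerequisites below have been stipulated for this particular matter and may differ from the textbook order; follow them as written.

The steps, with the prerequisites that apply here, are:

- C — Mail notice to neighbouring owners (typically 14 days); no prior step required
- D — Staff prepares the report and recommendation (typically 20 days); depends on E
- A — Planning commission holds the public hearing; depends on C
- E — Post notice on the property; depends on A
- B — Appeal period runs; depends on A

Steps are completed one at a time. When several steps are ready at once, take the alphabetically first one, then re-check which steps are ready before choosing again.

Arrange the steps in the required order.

C A B E D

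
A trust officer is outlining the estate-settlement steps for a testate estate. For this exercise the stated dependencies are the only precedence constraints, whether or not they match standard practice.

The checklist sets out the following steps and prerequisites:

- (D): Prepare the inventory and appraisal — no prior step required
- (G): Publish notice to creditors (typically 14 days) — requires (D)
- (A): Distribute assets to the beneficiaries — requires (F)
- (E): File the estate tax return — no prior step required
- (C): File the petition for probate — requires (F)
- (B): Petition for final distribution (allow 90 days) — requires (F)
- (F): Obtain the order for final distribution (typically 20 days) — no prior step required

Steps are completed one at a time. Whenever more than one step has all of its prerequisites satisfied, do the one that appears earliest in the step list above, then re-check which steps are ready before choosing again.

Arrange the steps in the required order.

(D), (G), (E), (F), (A), (C), (B)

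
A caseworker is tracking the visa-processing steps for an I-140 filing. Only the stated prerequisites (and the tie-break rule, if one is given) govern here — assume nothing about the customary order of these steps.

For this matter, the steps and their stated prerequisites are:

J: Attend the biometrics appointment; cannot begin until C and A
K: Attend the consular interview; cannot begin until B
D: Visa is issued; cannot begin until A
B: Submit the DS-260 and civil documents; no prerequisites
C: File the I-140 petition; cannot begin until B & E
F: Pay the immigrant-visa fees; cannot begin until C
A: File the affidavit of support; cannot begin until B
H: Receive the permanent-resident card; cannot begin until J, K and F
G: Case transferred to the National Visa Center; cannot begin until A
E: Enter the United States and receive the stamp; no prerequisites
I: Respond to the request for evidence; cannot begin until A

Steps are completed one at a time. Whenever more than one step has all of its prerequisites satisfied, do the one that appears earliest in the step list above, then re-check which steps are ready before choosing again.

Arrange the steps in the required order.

Nothing is required for B and E. B is listed earlier → B first.
Now K, A and E have their prerequisites met. K is listed earlier, so K next.
Ready: A and E. A is listed earlier → A.
Ready: D, G, E and I. D is listed earlier → D.
Now G, E and I have their prerequisites met. G is listed earlier, so G next.
Now E and I have their prerequisites met. E is listed earlier, so E next.
C now also ready, so the ready set is {C, I}; C is listed earlier → C.
Now J, F and I have their prerequisites met. J is listed earlier, so J next.
F and I are both available; F is listed earlier → F.
Ready: H and I. H is listed earlier → H.
Next only I has its prerequisites met → I.

B K A D G E C J F H I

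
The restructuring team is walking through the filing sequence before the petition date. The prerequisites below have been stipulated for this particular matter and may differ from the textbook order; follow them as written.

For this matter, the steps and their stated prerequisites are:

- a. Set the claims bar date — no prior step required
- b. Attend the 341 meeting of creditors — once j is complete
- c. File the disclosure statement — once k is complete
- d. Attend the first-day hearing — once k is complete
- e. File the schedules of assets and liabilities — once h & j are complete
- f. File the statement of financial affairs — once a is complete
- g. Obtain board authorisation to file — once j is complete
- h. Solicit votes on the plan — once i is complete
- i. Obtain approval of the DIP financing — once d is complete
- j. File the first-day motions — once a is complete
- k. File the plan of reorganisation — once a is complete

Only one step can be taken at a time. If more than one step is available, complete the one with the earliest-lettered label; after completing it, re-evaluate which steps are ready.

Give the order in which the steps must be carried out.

a, f, j, b, g, k, c, d, i, h, e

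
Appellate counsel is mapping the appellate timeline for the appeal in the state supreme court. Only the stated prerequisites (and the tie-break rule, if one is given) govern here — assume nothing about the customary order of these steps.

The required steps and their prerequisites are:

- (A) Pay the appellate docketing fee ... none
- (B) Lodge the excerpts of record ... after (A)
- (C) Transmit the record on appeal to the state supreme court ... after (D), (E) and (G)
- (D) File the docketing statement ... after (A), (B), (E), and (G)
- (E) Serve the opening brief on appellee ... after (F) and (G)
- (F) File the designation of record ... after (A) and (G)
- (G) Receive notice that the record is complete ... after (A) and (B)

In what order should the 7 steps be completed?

(A) is the only step with nothing outstanding, so it goes first.
(B) is the only step now ready → (B).
(G) is the only step now ready → (G).
(F) needed (A) and (G), now all done → (F).
(E) is the only step now ready → (E).
That leaves (D) as the only ready step → (D).
(C) needed (D), (E) and (G), now all done → (C).

(A) (B) (G) (F) (E) (D) (C)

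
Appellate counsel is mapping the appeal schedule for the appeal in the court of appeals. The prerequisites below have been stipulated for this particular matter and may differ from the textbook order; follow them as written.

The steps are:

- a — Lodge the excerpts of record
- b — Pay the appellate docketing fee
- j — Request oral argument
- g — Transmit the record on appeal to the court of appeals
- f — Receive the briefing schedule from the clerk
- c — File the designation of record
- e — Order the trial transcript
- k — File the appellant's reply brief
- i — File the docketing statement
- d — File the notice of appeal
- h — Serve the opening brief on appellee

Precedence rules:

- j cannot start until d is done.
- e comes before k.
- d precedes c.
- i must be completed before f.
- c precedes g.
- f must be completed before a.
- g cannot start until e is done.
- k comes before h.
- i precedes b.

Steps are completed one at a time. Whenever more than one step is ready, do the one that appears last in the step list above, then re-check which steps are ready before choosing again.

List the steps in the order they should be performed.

d i e k h c f g j b a

Nothing is required for d, i and e. d is listed later → d first.
c and j now also ready, so the ready set is {i, e, c, j}; i is listed later → i.
f and b now also ready, so the ready set is {e, c, f, j, b}; e is listed later → e.
Ready: k, c, f, j and b. k is listed later → k.
h now also ready, so the ready set is {h, c, f, j, b}; h is listed later → h.
Ready: c, f, j and b. c is listed later → c.
Now f, g, j and b have their prerequisites met. f is listed later, so f next.
a now also ready, so the ready set is {g, j, b, a}; g is listed later → g.
Now j, b and a have their prerequisites met. j is listed later, so j next.
Now b and a have their prerequisites met. b is listed later, so b next.
Next only a has its prerequisites met → a.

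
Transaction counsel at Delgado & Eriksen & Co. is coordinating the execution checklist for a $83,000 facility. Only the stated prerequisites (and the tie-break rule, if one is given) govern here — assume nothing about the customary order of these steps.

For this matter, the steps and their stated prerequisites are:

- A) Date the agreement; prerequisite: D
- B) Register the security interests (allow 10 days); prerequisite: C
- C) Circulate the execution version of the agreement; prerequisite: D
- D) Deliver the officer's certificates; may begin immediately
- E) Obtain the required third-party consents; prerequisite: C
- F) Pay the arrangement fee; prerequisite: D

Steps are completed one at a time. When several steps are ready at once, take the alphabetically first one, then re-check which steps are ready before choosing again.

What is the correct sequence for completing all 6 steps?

D A C B E F

D has no prerequisites → D first.
Ready: A, C and F. A has the earlier label → A.
C and F are both available; C has the earlier label → C.
B and E now also ready, so the ready set is {B, E, F}; B has the earlier label → B.
E and F are both available; E has the earlier label → E.
Next only F has its prerequisites met → F.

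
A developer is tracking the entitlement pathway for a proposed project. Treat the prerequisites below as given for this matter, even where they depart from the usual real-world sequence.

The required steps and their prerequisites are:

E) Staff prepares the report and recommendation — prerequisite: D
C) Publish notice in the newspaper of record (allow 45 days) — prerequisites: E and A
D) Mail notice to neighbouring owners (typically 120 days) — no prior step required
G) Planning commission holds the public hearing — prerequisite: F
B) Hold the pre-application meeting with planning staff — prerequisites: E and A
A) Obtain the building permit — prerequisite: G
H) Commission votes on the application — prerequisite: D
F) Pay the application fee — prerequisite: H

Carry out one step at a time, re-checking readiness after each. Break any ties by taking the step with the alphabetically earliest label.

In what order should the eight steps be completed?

Only D has no prerequisites, so it is first.
Ready: E and H. E has the earlier label → E.
H needed D, now all done → H.
Next only F has its prerequisites met → F.
Next only G has its prerequisites met → G.
That leaves A as the only ready step → A.
Now B and C have their prerequisites met. B has the earlier label, so B next.
That leaves C as the only ready step → C.

D E H F G A B C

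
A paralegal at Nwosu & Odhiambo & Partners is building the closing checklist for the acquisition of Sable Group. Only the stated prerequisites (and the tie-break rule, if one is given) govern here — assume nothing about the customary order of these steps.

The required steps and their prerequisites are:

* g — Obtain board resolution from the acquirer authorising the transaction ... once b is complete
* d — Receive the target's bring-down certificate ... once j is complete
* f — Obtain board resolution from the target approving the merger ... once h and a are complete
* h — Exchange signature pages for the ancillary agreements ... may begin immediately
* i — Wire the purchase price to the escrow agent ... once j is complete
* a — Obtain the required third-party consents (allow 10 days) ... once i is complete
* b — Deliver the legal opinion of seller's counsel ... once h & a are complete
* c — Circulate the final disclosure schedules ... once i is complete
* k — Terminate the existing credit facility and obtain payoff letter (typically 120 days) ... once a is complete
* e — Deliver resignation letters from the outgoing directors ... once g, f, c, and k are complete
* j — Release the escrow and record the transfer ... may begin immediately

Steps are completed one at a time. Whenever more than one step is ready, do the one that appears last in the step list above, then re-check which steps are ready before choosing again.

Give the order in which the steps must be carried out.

j, i, c, a, k, h, b, f, d, g, e

Nothing is required for j and h. j is listed later → j first.
i and d now also ready, so the ready set is {i, h, d}; i is listed later → i.
c, a, h and d are all available; c is listed later → c.
Ready: a, h and d. a is listed later → a.
k now also ready, so the ready set is {k, h, d}; k is listed later → k.
Ready: h and d. h is listed later → h.
b, f and d are all available; b is listed later → b.
g now also ready, so the ready set is {f, d, g}; f is listed later → f.
Now d and g have their prerequisites met. d is listed later, so d next.
g is the only step now ready → g.
e is the only step now ready → e.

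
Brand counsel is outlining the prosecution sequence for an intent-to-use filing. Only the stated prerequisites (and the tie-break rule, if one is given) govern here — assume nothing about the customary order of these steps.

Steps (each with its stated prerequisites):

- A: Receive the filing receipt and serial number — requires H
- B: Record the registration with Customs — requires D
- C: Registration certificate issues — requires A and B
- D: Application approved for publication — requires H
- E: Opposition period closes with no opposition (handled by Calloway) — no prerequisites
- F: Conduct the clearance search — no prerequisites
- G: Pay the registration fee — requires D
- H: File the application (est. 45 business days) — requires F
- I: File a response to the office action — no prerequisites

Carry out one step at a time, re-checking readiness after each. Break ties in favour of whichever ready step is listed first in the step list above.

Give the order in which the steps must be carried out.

E, F, H, A, D, B, C, G, I

Nothing is required for E, F and I. E is listed earlier → E first.
Now F and I have their prerequisites met. F is listed earlier, so F next.
Ready: H and I. H is listed earlier → H.
Now A, D and I have their prerequisites met. A is listed earlier, so A next.
Now D and I have their prerequisites met. D is listed earlier, so D next.
B, G and I are all available; B is listed earlier → B.
Now C, G and I have their prerequisites met. C is listed earlier, so C next.
Now G and I have their prerequisites met. G is listed earlier, so G next.
I is the only step now ready → I.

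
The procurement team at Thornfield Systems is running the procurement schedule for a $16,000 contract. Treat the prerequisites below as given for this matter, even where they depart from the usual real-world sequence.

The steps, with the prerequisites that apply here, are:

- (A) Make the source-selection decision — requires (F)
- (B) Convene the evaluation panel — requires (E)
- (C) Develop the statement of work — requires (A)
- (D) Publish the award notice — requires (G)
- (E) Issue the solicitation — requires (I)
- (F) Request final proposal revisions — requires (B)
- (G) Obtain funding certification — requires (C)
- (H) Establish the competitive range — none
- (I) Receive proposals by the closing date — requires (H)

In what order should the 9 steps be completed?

Only (H) has no prerequisites, so it is first.
(I) is the only step now ready → (I).
(E) needed (I), now all done → (E).
(B) is the only step now ready → (B).
(F) needed (B), now all done → (F).
(A) needed (F), now all done → (A).
(C) needed (A), now all done → (C).
(G) is the only step now ready → (G).
(D) is the only step now ready → (D).

(H) (I) (E) (B) (F) (A) (C) (G) (D)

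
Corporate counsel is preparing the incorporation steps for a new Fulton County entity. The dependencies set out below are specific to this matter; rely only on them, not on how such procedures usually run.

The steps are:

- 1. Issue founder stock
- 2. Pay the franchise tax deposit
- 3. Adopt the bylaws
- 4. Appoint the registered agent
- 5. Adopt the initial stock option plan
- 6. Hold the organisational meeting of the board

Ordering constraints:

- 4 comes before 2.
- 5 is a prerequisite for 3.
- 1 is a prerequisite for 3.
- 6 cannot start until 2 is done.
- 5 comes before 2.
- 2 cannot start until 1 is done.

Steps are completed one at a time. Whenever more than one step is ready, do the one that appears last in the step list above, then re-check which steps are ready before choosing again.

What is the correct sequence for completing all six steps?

5, 4 and 1 have no prerequisites; 5 is listed later, so 5 is first.
4 and 1 are both available; 4 is listed later → 4.
That leaves 1 as the only ready step → 1.
Ready: 3 and 2. 3 is listed later → 3.
2 needed 5, 4 and 1, now all done → 2.
6 is the only step now ready → 6.

5, 4, 1, 3, 2, 6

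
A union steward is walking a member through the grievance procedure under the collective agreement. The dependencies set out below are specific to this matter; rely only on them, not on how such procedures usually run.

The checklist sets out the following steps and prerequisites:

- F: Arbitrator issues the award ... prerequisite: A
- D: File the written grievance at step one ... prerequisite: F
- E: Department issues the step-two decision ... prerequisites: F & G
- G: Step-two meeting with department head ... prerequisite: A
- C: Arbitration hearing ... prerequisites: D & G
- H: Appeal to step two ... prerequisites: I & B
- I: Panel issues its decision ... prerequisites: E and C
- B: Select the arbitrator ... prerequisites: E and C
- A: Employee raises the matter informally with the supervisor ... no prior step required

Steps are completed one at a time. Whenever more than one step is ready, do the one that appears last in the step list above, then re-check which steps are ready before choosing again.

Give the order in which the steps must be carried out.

A G F E D C B I H

A has no prerequisites → A first.
G and F are both available; G is listed later → G.
Next only F has its prerequisites met → F.
Ready: E and D. E is listed later → E.
D is the only step now ready → D.
Next only C has its prerequisites met → C.
Ready: B and I. B is listed later → B.
I is the only step now ready → I.
That leaves H as the only ready step → H.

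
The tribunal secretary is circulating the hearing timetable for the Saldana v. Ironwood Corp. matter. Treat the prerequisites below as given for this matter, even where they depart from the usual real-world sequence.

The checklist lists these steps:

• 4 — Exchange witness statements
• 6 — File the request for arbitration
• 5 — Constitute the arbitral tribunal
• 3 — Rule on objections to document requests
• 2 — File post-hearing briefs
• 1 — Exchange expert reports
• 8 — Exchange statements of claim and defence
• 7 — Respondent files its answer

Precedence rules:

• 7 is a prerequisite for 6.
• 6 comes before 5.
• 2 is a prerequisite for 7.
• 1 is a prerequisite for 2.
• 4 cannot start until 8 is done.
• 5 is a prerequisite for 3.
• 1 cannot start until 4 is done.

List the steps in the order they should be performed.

8 4 1 2 7 6 5 3

Only 8 has no prerequisites, so it is first.
Next only 4 has its prerequisites met → 4.
Next only 1 has its prerequisites met → 1.
2 is the only step now ready → 2.
Next only 7 has its prerequisites met → 7.
That leaves 6 as the only ready step → 6.
Next only 5 has its prerequisites met → 5.
3 is the only step now ready → 3.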